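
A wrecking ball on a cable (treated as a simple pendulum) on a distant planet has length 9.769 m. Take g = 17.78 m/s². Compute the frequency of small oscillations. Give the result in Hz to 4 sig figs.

0.2147 Hz

T = 2π√(L/g) = 2π√(9.769/17.78) = 4.6574 s, so f = 1/T = 0.2147 Hz.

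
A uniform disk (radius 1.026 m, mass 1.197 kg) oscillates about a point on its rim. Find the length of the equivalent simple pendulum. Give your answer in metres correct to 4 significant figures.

1.539 m

The equivalent simple-pendulum length is L_eq = I/(md), where I is about the pivot and d = 1.0260 m.
I_cm = ½mR² = 0.63003 kg·m², so I = I_cm + md² = 0.63003 + 1.2601 = 1.8901 kg·m².
L_eq = 1.8901/(1.197 × 1.0260) = 1.539 m.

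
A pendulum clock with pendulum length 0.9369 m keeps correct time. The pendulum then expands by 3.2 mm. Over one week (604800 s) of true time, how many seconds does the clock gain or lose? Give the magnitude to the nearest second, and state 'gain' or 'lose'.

T ∝ √L, so T'/T = √(0.94010/0.9369) = 1.00171.
In 604800 s of true time the clock registers 604800/1.00171 = 603769.8 s, so it loses 1030 s.

lose 1030 s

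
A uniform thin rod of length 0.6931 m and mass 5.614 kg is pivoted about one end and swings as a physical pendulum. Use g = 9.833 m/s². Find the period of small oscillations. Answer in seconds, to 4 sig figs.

1.362 s

For a physical pendulum T = 2π√(I/(mgd)), with d = 0.34655 m from pivot to centre of mass.
I_cm = mL²/12 = 5.614 × 0.6931²/12 = 0.22474 kg·m²; I = I_cm + md² = 0.22474 + 5.614 × 0.34655² = 0.89897 kg·m².
T = 2π√(0.89897/(5.614 × 9.833 × 0.34655)) = 1.362 s.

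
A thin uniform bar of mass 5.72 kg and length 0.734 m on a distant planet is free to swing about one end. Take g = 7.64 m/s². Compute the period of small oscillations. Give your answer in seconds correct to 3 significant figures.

1.59 s

For a physical pendulum T = 2π√(I/(mgd)), with d = 0.3670 m from pivot to centre of mass.
I_cm = mL²/12 = 5.72 × 0.734²/12 = 0.2568 kg·m²; I = I_cm + md² = 0.2568 + 5.72 × 0.3670² = 1.027 kg·m².
T = 2π√(1.027/(5.72 × 7.64 × 0.3670)) = 1.59 s.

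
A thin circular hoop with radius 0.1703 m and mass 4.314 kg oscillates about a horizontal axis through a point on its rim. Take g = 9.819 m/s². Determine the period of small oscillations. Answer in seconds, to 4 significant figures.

I_cm = mr² = 0.12512 kg·m². The pivot is at distance d = 0.1703 m from the centre of mass.
By the parallel-axis theorem, I = I_cm + md² = 0.12512 + 0.12512 = 0.25023 kg·m².
T = 2π√(I/(mgd)) = 2π√(0.25023/(4.314 × 9.819 × 0.1703)) = 1.170 s.

1.170 s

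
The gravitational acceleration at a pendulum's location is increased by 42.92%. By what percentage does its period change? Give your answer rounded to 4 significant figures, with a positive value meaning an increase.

-16.35%

T ∝ 1/√g, so T'/T = 1/√(1.4292) = 0.83648.
Percentage change in T = (0.83648 − 1) × 100% = -16.35%.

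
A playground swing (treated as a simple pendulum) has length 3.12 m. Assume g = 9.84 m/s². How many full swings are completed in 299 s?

T = 2π√(L/g) = 2π√(3.12/9.84) = 3.538 s.
Number of complete oscillations = ⌊299/3.538⌋ = ⌊84.51⌋ = 84.

84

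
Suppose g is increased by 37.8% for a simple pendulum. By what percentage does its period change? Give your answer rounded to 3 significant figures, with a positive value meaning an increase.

-14.8%

T ∝ 1/√g, so T'/T = 1/√(1.378) = 0.8519.
Percentage change in T = (0.8519 − 1) × 100% = -14.8%.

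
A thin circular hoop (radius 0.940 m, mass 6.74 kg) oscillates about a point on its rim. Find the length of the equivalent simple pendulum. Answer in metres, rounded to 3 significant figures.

1.88 m

The equivalent simple-pendulum length is L_eq = I/(md), where I is about the pivot and d = 0.9400 m.
I_cm = mR² = 5.955 kg·m², so I = I_cm + md² = 5.955 + 5.955 = 11.91 kg·m².
L_eq = 11.91/(6.74 × 0.9400) = 1.88 m.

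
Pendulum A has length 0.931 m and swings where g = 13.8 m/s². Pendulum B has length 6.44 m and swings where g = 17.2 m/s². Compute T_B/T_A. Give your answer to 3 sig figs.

T = 2π√(L/g), so T_B/T_A = √((L_B/g_B)/(L_A/g_A)) = √((6.44/17.2)/(0.931/13.8)) = 2.36.

2.36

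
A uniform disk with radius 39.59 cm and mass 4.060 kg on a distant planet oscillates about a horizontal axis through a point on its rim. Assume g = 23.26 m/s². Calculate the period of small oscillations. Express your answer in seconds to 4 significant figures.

1.004 s

I_cm = ½mr² = 0.31818 kg·m². The pivot is at distance d = 0.3959 m from the centre of mass.
By the parallel-axis theorem, I = I_cm + md² = 0.31818 + 0.63635 = 0.95453 kg·m².
T = 2π√(I/(mgd)) = 2π√(0.95453/(4.060 × 23.26 × 0.3959)) = 1.004 s.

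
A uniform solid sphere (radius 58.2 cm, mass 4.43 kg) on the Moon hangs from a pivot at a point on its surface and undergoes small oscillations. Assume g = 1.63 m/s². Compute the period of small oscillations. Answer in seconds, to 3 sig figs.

4.44 s

I_cm = (2/5)mr² = 0.6002 kg·m². The pivot is at distance d = 0.582 m from the centre of mass.
By the parallel-axis theorem, I = I_cm + md² = 0.6002 + 1.501 = 2.101 kg·m².
T = 2π√(I/(mgd)) = 2π√(2.101/(4.43 × 1.63 × 0.582)) = 4.44 s.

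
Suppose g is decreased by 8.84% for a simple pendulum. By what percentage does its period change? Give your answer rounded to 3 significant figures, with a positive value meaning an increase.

4.74%

T ∝ 1/√g, so T'/T = 1/√(0.9116) = 1.047.
Percentage change in T = (1.047 − 1) × 100% = 4.74%.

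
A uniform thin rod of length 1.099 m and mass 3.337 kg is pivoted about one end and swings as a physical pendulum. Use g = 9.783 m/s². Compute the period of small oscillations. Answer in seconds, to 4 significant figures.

1.719 s

For a physical pendulum T = 2π√(I/(mgd)), with d = 0.54950 m from pivot to centre of mass.
I_cm = mL²/12 = 3.337 × 1.099²/12 = 0.33587 kg·m²; I = I_cm + md² = 0.33587 + 3.337 × 0.54950² = 1.3435 kg·m².
T = 2π√(1.3435/(3.337 × 9.783 × 0.54950)) = 1.719 s.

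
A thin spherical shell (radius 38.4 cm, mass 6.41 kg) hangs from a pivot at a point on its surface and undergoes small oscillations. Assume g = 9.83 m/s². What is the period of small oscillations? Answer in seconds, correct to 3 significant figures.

I_cm = (2/3)mr² = 0.6301 kg·m². The pivot is at distance d = 0.384 m from the centre of mass.
By the parallel-axis theorem, I = I_cm + md² = 0.6301 + 0.9452 = 1.575 kg·m².
T = 2π√(I/(mgd)) = 2π√(1.575/(6.41 × 9.83 × 0.384)) = 1.60 s.

1.60 s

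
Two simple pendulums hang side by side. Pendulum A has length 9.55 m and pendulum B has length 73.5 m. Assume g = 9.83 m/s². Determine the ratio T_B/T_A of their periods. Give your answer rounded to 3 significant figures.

2.77

T ∝ √L, so T_B/T_A = √(L_B/L_A) = √(73.5/9.55) = 2.77.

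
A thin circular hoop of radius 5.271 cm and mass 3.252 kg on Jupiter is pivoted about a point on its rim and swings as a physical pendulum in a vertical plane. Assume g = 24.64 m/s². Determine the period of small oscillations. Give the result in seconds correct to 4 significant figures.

I_cm = mr² = 0.0090352 kg·m². The pivot is at distance d = 0.05271 m from the centre of mass.
By the parallel-axis theorem, I = I_cm + md² = 0.0090352 + 0.0090352 = 0.018070 kg·m².
T = 2π√(I/(mgd)) = 2π√(0.018070/(3.252 × 24.64 × 0.05271)) = 0.4110 s.

0.4110 s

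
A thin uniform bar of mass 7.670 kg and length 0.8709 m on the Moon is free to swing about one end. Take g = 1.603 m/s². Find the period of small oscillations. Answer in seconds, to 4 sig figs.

3.781 s

For a physical pendulum T = 2π√(I/(mgd)), with d = 0.43545 m from pivot to centre of mass.
I_cm = mL²/12 = 7.670 × 0.8709²/12 = 0.48479 kg·m²; I = I_cm + md² = 0.48479 + 7.670 × 0.43545² = 1.9391 kg·m².
T = 2π√(1.9391/(7.670 × 1.603 × 0.43545)) = 3.781 s.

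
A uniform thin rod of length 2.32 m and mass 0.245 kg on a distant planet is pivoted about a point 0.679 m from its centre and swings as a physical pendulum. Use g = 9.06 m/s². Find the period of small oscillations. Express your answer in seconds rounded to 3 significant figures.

For a physical pendulum T = 2π√(I/(mgd)), with d = 0.6790 m from pivot to centre of mass.
I_cm = mL²/12 = 0.245 × 2.32²/12 = 0.1099 kg·m²; I = I_cm + md² = 0.1099 + 0.245 × 0.6790² = 0.2228 kg·m².
T = 2π√(0.2228/(0.245 × 9.06 × 0.6790)) = 2.42 s.

2.42 s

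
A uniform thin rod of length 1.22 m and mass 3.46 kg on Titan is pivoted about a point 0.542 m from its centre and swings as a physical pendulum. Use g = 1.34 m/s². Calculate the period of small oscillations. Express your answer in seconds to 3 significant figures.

4.77 s

For a physical pendulum T = 2π√(I/(mgd)), with d = 0.5420 m from pivot to centre of mass.
I_cm = mL²/12 = 3.46 × 1.22²/12 = 0.4292 kg·m²; I = I_cm + md² = 0.4292 + 3.46 × 0.5420² = 1.446 kg·m².
T = 2π√(1.446/(3.46 × 1.34 × 0.5420)) = 4.77 s.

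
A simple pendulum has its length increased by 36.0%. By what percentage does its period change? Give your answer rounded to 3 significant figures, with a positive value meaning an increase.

16.6%

T ∝ √L, so T'/T = √(1.360) = 1.166.
Percentage change in T = (1.166 − 1) × 100% = 16.6%.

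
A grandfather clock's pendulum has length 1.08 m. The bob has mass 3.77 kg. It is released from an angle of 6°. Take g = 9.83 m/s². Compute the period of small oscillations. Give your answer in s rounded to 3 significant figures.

2.08 s

T = 2π√(L/g) = 2π√(1.08/9.83) = 2π × 0.3315 = 2.08 s.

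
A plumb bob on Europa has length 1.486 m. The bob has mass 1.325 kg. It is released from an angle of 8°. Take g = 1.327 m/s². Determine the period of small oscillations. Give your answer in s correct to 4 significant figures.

6.649 s

T = 2π√(L/g) = 2π√(1.486/1.327) = 2π × 1.0582 = 6.649 s.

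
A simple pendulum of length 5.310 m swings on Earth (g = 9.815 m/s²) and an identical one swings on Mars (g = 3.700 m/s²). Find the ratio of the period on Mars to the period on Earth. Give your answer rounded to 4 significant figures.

T ∝ 1/√g, so T₂/T₁ = √(g₁/g₂) = √(9.815/3.700) = 1.629.

1.629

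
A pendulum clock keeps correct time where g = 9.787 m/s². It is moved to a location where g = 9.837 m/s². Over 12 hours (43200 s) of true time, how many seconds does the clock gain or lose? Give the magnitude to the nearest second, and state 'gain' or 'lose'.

The clock's period scales as T ∝ 1/√g, so T'/T = √(9.787/9.837) = 0.997455.
In 43200 s of true time the clock registers 43200/0.997455 = 43310.2 s, so it gains 110 s.

gain 110 s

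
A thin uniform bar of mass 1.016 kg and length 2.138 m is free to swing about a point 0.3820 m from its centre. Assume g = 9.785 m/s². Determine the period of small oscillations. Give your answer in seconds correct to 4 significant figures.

For a physical pendulum T = 2π√(I/(mgd)), with d = 0.38200 m from pivot to centre of mass.
I_cm = mL²/12 = 1.016 × 2.138²/12 = 0.38702 kg·m²; I = I_cm + md² = 0.38702 + 1.016 × 0.38200² = 0.53527 kg·m².
T = 2π√(0.53527/(1.016 × 9.785 × 0.38200)) = 2.359 s.

2.359 s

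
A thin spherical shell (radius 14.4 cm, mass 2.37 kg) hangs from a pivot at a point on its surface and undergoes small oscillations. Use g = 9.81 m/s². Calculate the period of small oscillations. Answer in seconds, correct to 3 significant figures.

0.983 s

I_cm = (2/3)mr² = 0.03276 kg·m². The pivot is at distance d = 0.144 m from the centre of mass.
By the parallel-axis theorem, I = I_cm + md² = 0.03276 + 0.04914 = 0.08191 kg·m².
T = 2π√(I/(mgd)) = 2π√(0.08191/(2.37 × 9.81 × 0.144)) = 0.983 s.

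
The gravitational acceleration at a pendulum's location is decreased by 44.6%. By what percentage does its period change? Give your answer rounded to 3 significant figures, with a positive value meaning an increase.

T ∝ 1/√g, so T'/T = 1/√(0.5540) = 1.344.
Percentage change in T = (1.344 − 1) × 100% = 34.4%.

34.4%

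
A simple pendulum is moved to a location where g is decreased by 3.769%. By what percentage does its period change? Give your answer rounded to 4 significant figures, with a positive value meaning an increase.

T ∝ 1/√g, so T'/T = 1/√(0.96231) = 1.0194.
Percentage change in T = (1.0194 − 1) × 100% = 1.940%.

1.940%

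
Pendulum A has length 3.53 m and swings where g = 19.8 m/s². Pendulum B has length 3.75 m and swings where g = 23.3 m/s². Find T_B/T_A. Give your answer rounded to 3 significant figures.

T = 2π√(L/g), so T_B/T_A = √((L_B/g_B)/(L_A/g_A)) = √((3.75/23.3)/(3.53/19.8)) = 0.950.

0.950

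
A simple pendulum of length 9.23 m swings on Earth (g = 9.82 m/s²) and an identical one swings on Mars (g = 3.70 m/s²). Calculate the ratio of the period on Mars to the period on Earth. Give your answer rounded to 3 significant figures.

1.63

T ∝ 1/√g, so T₂/T₁ = √(g₁/g₂) = √(9.82/3.70) = 1.63.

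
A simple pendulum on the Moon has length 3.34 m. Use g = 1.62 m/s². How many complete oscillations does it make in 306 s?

T = 2π√(L/g) = 2π√(3.34/1.62) = 9.022 s.
Number of complete oscillations = ⌊306/9.022⌋ = ⌊33.92⌋ = 33.

33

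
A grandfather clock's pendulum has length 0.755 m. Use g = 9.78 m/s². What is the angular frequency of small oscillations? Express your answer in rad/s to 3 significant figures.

ω = √(g/L) = √(9.78/0.755) = 3.60 rad/s.

3.60 rad/s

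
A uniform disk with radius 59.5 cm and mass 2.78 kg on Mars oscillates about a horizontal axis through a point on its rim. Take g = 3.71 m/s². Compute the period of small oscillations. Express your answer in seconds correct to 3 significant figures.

I_cm = ½mr² = 0.4921 kg·m². The pivot is at distance d = 0.595 m from the centre of mass.
By the parallel-axis theorem, I = I_cm + md² = 0.4921 + 0.9842 = 1.476 kg·m².
T = 2π√(I/(mgd)) = 2π√(1.476/(2.78 × 3.71 × 0.595)) = 3.08 s.

3.08 s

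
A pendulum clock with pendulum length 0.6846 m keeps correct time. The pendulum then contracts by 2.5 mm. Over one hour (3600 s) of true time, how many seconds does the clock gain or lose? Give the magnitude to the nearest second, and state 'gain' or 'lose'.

gain 7 s

T ∝ √L, so T'/T = √(0.68210/0.6846) = 0.998172.
In 3600 s of true time the clock registers 3600/0.998172 = 3606.6 s, so it gains 7 s.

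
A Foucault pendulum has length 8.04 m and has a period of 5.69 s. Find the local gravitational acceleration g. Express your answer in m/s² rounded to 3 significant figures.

From T = 2π√(L/g), g = 4π²L/T² = 4π² × 8.04/5.690² = 9.80 m/s².

9.80 m/s²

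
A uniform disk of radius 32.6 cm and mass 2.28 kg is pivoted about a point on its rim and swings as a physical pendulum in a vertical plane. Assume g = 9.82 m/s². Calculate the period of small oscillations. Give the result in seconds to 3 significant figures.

I_cm = ½mr² = 0.1212 kg·m². The pivot is at distance d = 0.326 m from the centre of mass.
By the parallel-axis theorem, I = I_cm + md² = 0.1212 + 0.2423 = 0.3635 kg·m².
T = 2π√(I/(mgd)) = 2π√(0.3635/(2.28 × 9.82 × 0.326)) = 1.40 s.

1.40 s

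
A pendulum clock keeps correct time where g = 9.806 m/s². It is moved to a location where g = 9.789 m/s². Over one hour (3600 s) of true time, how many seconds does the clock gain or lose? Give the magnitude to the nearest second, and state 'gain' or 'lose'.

lose 3 s

The clock's period scales as T ∝ 1/√g, so T'/T = √(9.806/9.789) = 1.00087.
In 3600 s of true time the clock registers 3600/1.00087 = 3596.9 s, so it loses 3 s.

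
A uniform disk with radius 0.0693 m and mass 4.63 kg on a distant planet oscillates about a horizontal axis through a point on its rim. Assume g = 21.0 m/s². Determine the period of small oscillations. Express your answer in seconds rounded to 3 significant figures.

I_cm = ½mr² = 0.01112 kg·m². The pivot is at distance d = 0.0693 m from the centre of mass.
By the parallel-axis theorem, I = I_cm + md² = 0.01112 + 0.02224 = 0.03335 kg·m².
T = 2π√(I/(mgd)) = 2π√(0.03335/(4.63 × 21.0 × 0.0693)) = 0.442 s.

0.442 s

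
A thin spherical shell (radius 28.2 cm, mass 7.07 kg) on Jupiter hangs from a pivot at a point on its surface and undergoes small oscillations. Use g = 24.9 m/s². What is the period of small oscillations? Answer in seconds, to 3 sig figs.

0.863 s

I_cm = (2/3)mr² = 0.3748 kg·m². The pivot is at distance d = 0.282 m from the centre of mass.
By the parallel-axis theorem, I = I_cm + md² = 0.3748 + 0.5622 = 0.9371 kg·m².
T = 2π√(I/(mgd)) = 2π√(0.9371/(7.07 × 24.9 × 0.282)) = 0.863 s.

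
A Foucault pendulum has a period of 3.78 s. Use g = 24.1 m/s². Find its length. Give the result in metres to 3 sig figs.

From T = 2π√(L/g), L = gT²/(4π²) = 24.1 × 3.780²/(4π²) = 8.72 m.

8.72 m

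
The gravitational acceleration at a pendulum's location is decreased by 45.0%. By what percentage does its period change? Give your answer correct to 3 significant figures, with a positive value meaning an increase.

34.8%

T ∝ 1/√g, so T'/T = 1/√(0.5500) = 1.348.
Percentage change in T = (1.348 − 1) × 100% = 34.8%.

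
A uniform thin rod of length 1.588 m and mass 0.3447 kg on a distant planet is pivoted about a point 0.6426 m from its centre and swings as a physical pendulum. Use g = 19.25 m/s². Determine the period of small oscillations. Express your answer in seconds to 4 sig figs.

For a physical pendulum T = 2π√(I/(mgd)), with d = 0.64260 m from pivot to centre of mass.
I_cm = mL²/12 = 0.3447 × 1.588²/12 = 0.072437 kg·m²; I = I_cm + md² = 0.072437 + 0.3447 × 0.64260² = 0.21478 kg·m².
T = 2π√(0.21478/(0.3447 × 19.25 × 0.64260)) = 1.410 s.

1.410 s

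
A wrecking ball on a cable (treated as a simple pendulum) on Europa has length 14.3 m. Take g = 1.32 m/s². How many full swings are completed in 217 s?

10

T = 2π√(L/g) = 2π√(14.3/1.32) = 20.68 s.
Number of complete oscillations = ⌊217/20.68⌋ = ⌊10.49⌋ = 10.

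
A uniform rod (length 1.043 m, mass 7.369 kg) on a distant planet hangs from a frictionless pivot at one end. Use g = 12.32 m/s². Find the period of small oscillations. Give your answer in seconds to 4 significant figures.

1.493 s

For a physical pendulum T = 2π√(I/(mgd)), with d = 0.52150 m from pivot to centre of mass.
I_cm = mL²/12 = 7.369 × 1.043²/12 = 0.66803 kg·m²; I = I_cm + md² = 0.66803 + 7.369 × 0.52150² = 2.6721 kg·m².
T = 2π√(2.6721/(7.369 × 12.32 × 0.52150)) = 1.493 s.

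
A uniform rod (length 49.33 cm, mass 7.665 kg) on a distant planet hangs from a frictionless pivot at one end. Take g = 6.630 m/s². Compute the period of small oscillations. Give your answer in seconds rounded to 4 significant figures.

For a physical pendulum T = 2π√(I/(mgd)), with d = 0.24665 m from pivot to centre of mass.
I_cm = mL²/12 = 7.665 × 0.4933²/12 = 0.15544 kg·m²; I = I_cm + md² = 0.15544 + 7.665 × 0.24665² = 0.62175 kg·m².
T = 2π√(0.62175/(7.665 × 6.630 × 0.24665)) = 1.399 s.

1.399 s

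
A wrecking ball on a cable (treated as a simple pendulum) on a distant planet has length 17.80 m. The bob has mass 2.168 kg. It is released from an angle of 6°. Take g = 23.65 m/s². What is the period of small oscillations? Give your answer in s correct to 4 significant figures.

T = 2π√(L/g) = 2π√(17.80/23.65) = 2π × 0.86755 = 5.451 s.

5.451 s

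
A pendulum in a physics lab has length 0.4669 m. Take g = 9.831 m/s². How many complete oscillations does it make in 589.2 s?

430

T = 2π√(L/g) = 2π√(0.4669/9.831) = 1.3693 s.
Number of complete oscillations = ⌊589.2/1.3693⌋ = ⌊430.30⌋ = 430.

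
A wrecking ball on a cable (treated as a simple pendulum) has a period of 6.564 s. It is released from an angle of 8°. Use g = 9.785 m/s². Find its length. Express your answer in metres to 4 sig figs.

10.68 m

From T = 2π√(L/g), L = gT²/(4π²) = 9.785 × 6.5640²/(4π²) = 10.68 m.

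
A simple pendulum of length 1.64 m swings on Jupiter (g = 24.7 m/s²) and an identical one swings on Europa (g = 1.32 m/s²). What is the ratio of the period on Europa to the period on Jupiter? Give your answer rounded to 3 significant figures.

T ∝ 1/√g, so T₂/T₁ = √(g₁/g₂) = √(24.7/1.32) = 4.33.

4.33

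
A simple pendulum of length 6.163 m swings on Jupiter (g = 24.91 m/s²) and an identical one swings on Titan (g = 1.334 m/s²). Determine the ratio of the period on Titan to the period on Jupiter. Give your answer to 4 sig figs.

T ∝ 1/√g, so T₂/T₁ = √(g₁/g₂) = √(24.91/1.334) = 4.321.

4.321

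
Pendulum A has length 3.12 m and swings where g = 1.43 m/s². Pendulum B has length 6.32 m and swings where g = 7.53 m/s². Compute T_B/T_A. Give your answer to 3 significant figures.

T = 2π√(L/g), so T_B/T_A = √((L_B/g_B)/(L_A/g_A)) = √((6.32/7.53)/(3.12/1.43)) = 0.620.

0.620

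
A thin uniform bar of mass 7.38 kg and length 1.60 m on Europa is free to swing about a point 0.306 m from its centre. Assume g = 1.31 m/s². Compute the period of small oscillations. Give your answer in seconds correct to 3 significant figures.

For a physical pendulum T = 2π√(I/(mgd)), with d = 0.3060 m from pivot to centre of mass.
I_cm = mL²/12 = 7.38 × 1.60²/12 = 1.574 kg·m²; I = I_cm + md² = 1.574 + 7.38 × 0.3060² = 2.265 kg·m².
T = 2π√(2.265/(7.38 × 1.31 × 0.3060)) = 5.50 s.

5.50 s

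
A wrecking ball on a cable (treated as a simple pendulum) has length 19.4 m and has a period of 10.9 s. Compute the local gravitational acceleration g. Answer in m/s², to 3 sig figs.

6.45 m/s²

From T = 2π√(L/g), g = 4π²L/T² = 4π² × 19.4/10.90² = 6.45 m/s².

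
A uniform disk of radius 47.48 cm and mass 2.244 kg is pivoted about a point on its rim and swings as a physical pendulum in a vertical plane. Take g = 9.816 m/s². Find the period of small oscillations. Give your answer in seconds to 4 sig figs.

I_cm = ½mr² = 0.25294 kg·m². The pivot is at distance d = 0.4748 m from the centre of mass.
By the parallel-axis theorem, I = I_cm + md² = 0.25294 + 0.50588 = 0.75881 kg·m².
T = 2π√(I/(mgd)) = 2π√(0.75881/(2.244 × 9.816 × 0.4748)) = 1.692 s.

1.692 s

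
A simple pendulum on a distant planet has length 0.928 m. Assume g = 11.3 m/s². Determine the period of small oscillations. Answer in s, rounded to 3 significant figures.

T = 2π√(L/g) = 2π√(0.928/11.3) = 2π × 0.2866 = 1.80 s.

1.80 s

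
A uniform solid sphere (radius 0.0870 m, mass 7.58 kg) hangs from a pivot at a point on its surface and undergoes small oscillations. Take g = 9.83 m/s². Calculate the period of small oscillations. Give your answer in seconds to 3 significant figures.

I_cm = (2/5)mr² = 0.02295 kg·m². The pivot is at distance d = 0.0870 m from the centre of mass.
By the parallel-axis theorem, I = I_cm + md² = 0.02295 + 0.05737 = 0.08032 kg·m².
T = 2π√(I/(mgd)) = 2π√(0.08032/(7.58 × 9.83 × 0.0870)) = 0.699 s.

0.699 s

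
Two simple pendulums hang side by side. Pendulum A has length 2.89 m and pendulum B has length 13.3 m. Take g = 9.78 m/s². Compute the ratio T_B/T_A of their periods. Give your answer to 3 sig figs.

T ∝ √L, so T_B/T_A = √(L_B/L_A) = √(13.3/2.89) = 2.15.

2.15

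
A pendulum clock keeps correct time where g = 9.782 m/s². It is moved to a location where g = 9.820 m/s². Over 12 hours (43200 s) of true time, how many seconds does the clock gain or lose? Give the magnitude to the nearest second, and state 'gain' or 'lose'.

gain 84 s

The clock's period scales as T ∝ 1/√g, so T'/T = √(9.782/9.820) = 0.998063.
In 43200 s of true time the clock registers 43200/0.998063 = 43283.8 s, so it gains 84 s.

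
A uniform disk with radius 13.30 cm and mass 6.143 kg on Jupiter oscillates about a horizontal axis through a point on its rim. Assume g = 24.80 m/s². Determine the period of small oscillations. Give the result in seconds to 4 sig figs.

I_cm = ½mr² = 0.054332 kg·m². The pivot is at distance d = 0.1330 m from the centre of mass.
By the parallel-axis theorem, I = I_cm + md² = 0.054332 + 0.10866 = 0.16300 kg·m².
T = 2π√(I/(mgd)) = 2π√(0.16300/(6.143 × 24.80 × 0.1330)) = 0.5635 s.

0.5635 s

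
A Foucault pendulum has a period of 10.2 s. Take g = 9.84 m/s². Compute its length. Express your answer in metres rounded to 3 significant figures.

25.9 m

From T = 2π√(L/g), L = gT²/(4π²) = 9.84 × 10.20²/(4π²) = 25.9 m.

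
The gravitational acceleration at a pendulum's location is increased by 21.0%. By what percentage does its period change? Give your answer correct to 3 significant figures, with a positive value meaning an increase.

T ∝ 1/√g, so T'/T = 1/√(1.210) = 0.9091.
Percentage change in T = (0.9091 − 1) × 100% = -9.09%.

-9.09%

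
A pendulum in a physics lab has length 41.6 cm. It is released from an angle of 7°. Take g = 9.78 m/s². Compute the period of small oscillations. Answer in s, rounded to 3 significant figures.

T = 2π√(L/g) = 2π√(0.416/9.78) = 2π × 0.2062 = 1.30 s.

1.30 s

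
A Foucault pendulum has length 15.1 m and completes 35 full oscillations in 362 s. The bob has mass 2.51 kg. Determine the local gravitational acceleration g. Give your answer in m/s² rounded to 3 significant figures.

5.57 m/s²

T = 362/35 = 10.34 s.
From T = 2π√(L/g), g = 4π²L/T² = 4π² × 15.1/10.34² = 5.57 m/s².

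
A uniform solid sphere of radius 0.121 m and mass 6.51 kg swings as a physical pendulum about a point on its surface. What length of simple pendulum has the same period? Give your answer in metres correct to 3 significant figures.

0.169 m

The equivalent simple-pendulum length is L_eq = I/(md), where I is about the pivot and d = 0.1210 m.
I_cm = (2/5)mR² = 0.03813 kg·m², so I = I_cm + md² = 0.03813 + 0.09531 = 0.1334 kg·m².
L_eq = 0.1334/(6.51 × 0.1210) = 0.169 m.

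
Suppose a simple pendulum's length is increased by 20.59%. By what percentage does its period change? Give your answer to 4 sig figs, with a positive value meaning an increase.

T ∝ √L, so T'/T = √(1.2059) = 1.0981.
Percentage change in T = (1.0981 − 1) × 100% = 9.813%.

9.813%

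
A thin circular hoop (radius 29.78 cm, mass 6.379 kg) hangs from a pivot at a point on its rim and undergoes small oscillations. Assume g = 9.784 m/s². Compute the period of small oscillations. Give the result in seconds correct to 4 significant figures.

I_cm = mr² = 0.56572 kg·m². The pivot is at distance d = 0.2978 m from the centre of mass.
By the parallel-axis theorem, I = I_cm + md² = 0.56572 + 0.56572 = 1.1314 kg·m².
T = 2π√(I/(mgd)) = 2π√(1.1314/(6.379 × 9.784 × 0.2978)) = 1.550 s.

1.550 s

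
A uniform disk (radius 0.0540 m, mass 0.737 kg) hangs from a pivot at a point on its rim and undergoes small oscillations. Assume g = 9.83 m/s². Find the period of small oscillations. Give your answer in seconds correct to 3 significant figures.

0.570 s

I_cm = ½mr² = 0.001075 kg·m². The pivot is at distance d = 0.0540 m from the centre of mass.
By the parallel-axis theorem, I = I_cm + md² = 0.001075 + 0.002149 = 0.003224 kg·m².
T = 2π√(I/(mgd)) = 2π√(0.003224/(0.737 × 9.83 × 0.0540)) = 0.570 s.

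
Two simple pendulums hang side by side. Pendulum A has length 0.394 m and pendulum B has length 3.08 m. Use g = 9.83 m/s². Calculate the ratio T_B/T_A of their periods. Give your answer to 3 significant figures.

2.80

T ∝ √L, so T_B/T_A = √(L_B/L_A) = √(3.08/0.394) = 2.80.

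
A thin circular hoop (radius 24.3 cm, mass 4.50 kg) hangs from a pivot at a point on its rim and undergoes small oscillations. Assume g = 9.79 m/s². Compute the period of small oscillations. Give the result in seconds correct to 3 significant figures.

1.40 s

I_cm = mr² = 0.2657 kg·m². The pivot is at distance d = 0.243 m from the centre of mass.
By the parallel-axis theorem, I = I_cm + md² = 0.2657 + 0.2657 = 0.5314 kg·m².
T = 2π√(I/(mgd)) = 2π√(0.5314/(4.50 × 9.79 × 0.243)) = 1.40 s.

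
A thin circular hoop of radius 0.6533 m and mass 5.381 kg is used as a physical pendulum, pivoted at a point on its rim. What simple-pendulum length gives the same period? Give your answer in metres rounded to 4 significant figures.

1.307 m

The equivalent simple-pendulum length is L_eq = I/(md), where I is about the pivot and d = 0.65330 m.
I_cm = mR² = 2.2966 kg·m², so I = I_cm + md² = 2.2966 + 2.2966 = 4.5932 kg·m².
L_eq = 4.5932/(5.381 × 0.65330) = 1.307 m.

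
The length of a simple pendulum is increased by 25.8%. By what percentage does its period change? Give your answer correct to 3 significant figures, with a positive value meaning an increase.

T ∝ √L, so T'/T = √(1.258) = 1.122.
Percentage change in T = (1.122 − 1) × 100% = 12.2%.

12.2%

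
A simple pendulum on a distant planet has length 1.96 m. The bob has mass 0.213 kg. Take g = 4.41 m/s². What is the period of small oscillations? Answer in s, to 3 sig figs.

4.19 s

T = 2π√(L/g) = 2π√(1.96/4.41) = 2π × 0.6667 = 4.19 s.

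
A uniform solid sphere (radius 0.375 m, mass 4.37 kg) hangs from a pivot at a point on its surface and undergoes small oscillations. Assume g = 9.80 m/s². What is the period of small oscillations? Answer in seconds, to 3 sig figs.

1.45 s

I_cm = (2/5)mr² = 0.2458 kg·m². The pivot is at distance d = 0.375 m from the centre of mass.
By the parallel-axis theorem, I = I_cm + md² = 0.2458 + 0.6145 = 0.8603 kg·m².
T = 2π√(I/(mgd)) = 2π√(0.8603/(4.37 × 9.80 × 0.375)) = 1.45 s.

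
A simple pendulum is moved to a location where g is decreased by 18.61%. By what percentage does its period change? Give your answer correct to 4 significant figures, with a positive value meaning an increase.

T ∝ 1/√g, so T'/T = 1/√(0.81390) = 1.1084.
Percentage change in T = (1.1084 − 1) × 100% = 10.84%.

10.84%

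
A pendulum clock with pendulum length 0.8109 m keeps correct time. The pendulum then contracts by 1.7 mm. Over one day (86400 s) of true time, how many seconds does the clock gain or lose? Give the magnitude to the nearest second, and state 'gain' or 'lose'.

T ∝ √L, so T'/T = √(0.80920/0.8109) = 0.998951.
In 86400 s of true time the clock registers 86400/0.998951 = 86490.7 s, so it gains 91 s.

gain 91 s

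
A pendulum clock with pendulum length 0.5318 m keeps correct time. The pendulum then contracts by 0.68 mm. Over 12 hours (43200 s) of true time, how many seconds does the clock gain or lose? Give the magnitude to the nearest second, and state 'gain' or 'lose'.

gain 28 s

T ∝ √L, so T'/T = √(0.53112/0.5318) = 0.999360.
In 43200 s of true time the clock registers 43200/0.999360 = 43227.6 s, so it gains 28 s.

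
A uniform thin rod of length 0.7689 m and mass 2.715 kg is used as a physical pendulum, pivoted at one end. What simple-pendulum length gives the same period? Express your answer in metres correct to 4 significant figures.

The equivalent simple-pendulum length is L_eq = I/(md), where I is about the pivot and d = 0.38445 m.
I_cm = (1/12)mL² = 0.13376 kg·m², so I = I_cm + md² = 0.13376 + 0.40128 = 0.53504 kg·m².
L_eq = 0.53504/(2.715 × 0.38445) = 0.5126 m.

0.5126 m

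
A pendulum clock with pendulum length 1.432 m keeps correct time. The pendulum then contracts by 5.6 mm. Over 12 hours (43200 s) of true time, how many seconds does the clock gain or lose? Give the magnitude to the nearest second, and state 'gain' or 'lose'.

gain 85 s

T ∝ √L, so T'/T = √(1.42640/1.432) = 0.998043.
In 43200 s of true time the clock registers 43200/0.998043 = 43284.7 s, so it gains 85 s.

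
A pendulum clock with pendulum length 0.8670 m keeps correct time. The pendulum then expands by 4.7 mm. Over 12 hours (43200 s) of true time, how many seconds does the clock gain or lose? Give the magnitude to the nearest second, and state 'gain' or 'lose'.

T ∝ √L, so T'/T = √(0.87170/0.8670) = 1.00271.
In 43200 s of true time the clock registers 43200/1.00271 = 43083.4 s, so it loses 117 s.

lose 117 s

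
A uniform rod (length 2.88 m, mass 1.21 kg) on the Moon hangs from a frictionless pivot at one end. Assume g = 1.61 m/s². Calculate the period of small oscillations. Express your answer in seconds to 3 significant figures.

For a physical pendulum T = 2π√(I/(mgd)), with d = 1.440 m from pivot to centre of mass.
I_cm = mL²/12 = 1.21 × 2.88²/12 = 0.8364 kg·m²; I = I_cm + md² = 0.8364 + 1.21 × 1.440² = 3.345 kg·m².
T = 2π√(3.345/(1.21 × 1.61 × 1.440)) = 6.86 s.

6.86 s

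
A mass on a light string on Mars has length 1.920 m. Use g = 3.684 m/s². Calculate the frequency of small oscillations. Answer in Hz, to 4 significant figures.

T = 2π√(L/g) = 2π√(1.920/3.684) = 4.5360 s, so f = 1/T = 0.2205 Hz.

0.2205 Hz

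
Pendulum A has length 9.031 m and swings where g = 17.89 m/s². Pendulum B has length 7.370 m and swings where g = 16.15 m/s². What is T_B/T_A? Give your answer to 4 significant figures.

T = 2π√(L/g), so T_B/T_A = √((L_B/g_B)/(L_A/g_A)) = √((7.370/16.15)/(9.031/17.89)) = 0.9508.

0.9508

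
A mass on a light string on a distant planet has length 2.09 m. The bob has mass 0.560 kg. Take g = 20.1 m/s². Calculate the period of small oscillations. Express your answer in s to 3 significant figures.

2.03 s

T = 2π√(L/g) = 2π√(2.09/20.1) = 2π × 0.3225 = 2.03 s.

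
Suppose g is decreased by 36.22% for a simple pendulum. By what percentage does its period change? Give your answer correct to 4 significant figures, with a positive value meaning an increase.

25.22%

T ∝ 1/√g, so T'/T = 1/√(0.63780) = 1.2522.
Percentage change in T = (1.2522 − 1) × 100% = 25.22%.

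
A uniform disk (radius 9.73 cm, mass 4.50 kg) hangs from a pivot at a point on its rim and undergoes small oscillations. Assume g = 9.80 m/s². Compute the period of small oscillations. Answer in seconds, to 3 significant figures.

I_cm = ½mr² = 0.02130 kg·m². The pivot is at distance d = 0.0973 m from the centre of mass.
By the parallel-axis theorem, I = I_cm + md² = 0.02130 + 0.04260 = 0.06390 kg·m².
T = 2π√(I/(mgd)) = 2π√(0.06390/(4.50 × 9.80 × 0.0973)) = 0.767 s.

0.767 s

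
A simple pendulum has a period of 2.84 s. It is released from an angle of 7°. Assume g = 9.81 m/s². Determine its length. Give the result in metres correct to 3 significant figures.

From T = 2π√(L/g), L = gT²/(4π²) = 9.81 × 2.840²/(4π²) = 2.00 m.

2.00 m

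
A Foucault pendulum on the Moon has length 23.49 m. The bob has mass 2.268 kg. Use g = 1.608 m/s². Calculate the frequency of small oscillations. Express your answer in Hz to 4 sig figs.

0.04164 Hz

T = 2π√(L/g) = 2π√(23.49/1.608) = 24.015 s, so f = 1/T = 0.04164 Hz.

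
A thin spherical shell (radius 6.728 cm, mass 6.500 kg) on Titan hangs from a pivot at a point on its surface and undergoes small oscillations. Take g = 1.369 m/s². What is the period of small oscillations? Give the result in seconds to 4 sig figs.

I_cm = (2/3)mr² = 0.019615 kg·m². The pivot is at distance d = 0.06728 m from the centre of mass.
By the parallel-axis theorem, I = I_cm + md² = 0.019615 + 0.029423 = 0.049038 kg·m².
T = 2π√(I/(mgd)) = 2π√(0.049038/(6.500 × 1.369 × 0.06728)) = 1.798 s.

1.798 s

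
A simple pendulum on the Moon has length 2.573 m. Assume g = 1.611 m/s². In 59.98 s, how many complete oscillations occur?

7

T = 2π√(L/g) = 2π√(2.573/1.611) = 7.9406 s.
Number of complete oscillations = ⌊59.98/7.9406⌋ = ⌊7.5536⌋ = 7.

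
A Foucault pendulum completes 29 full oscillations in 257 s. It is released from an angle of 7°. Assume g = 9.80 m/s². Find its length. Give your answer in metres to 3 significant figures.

T = 257/29 = 8.862 s.
From T = 2π√(L/g), L = gT²/(4π²) = 9.80 × 8.862²/(4π²) = 19.5 m.

19.5 m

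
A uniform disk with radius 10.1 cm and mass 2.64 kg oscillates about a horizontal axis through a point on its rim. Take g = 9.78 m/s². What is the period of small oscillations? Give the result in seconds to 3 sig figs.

0.782 s

I_cm = ½mr² = 0.01347 kg·m². The pivot is at distance d = 0.101 m from the centre of mass.
By the parallel-axis theorem, I = I_cm + md² = 0.01347 + 0.02693 = 0.04040 kg·m².
T = 2π√(I/(mgd)) = 2π√(0.04040/(2.64 × 9.78 × 0.101)) = 0.782 s.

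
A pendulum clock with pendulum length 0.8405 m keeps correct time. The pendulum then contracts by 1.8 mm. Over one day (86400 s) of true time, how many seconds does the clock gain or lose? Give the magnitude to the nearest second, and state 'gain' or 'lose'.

gain 93 s

T ∝ √L, so T'/T = √(0.83870/0.8405) = 0.998929.
In 86400 s of true time the clock registers 86400/0.998929 = 86492.7 s, so it gains 93 s.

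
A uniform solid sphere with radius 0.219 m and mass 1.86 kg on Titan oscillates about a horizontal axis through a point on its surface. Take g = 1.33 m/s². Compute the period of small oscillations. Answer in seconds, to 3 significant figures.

3.02 s

I_cm = (2/5)mr² = 0.03568 kg·m². The pivot is at distance d = 0.219 m from the centre of mass.
By the parallel-axis theorem, I = I_cm + md² = 0.03568 + 0.08921 = 0.1249 kg·m².
T = 2π√(I/(mgd)) = 2π√(0.1249/(1.86 × 1.33 × 0.219)) = 3.02 s.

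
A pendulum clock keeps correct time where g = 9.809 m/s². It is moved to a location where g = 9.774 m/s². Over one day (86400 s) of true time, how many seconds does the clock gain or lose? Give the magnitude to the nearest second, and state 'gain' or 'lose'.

lose 154 s

The clock's period scales as T ∝ 1/√g, so T'/T = √(9.809/9.774) = 1.00179.
In 86400 s of true time the clock registers 86400/1.00179 = 86245.7 s, so it loses 154 s.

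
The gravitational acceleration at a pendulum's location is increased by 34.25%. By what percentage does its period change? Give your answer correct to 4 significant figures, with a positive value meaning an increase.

T ∝ 1/√g, so T'/T = 1/√(1.3425) = 0.86306.
Percentage change in T = (0.86306 − 1) × 100% = -13.69%.

-13.69%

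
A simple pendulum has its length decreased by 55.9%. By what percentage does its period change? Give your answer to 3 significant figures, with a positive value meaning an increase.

-33.6%

T ∝ √L, so T'/T = √(0.4410) = 0.6641.
Percentage change in T = (0.6641 − 1) × 100% = -33.6%.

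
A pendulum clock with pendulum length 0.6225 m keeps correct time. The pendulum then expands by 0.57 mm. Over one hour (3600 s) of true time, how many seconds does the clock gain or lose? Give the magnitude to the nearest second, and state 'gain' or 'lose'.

lose 2 s

T ∝ √L, so T'/T = √(0.62307/0.6225) = 1.00046.
In 3600 s of true time the clock registers 3600/1.00046 = 3598.4 s, so it loses 2 s.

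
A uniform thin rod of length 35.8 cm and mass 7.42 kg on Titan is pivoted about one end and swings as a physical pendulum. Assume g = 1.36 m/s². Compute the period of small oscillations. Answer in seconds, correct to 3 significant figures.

For a physical pendulum T = 2π√(I/(mgd)), with d = 0.1790 m from pivot to centre of mass.
I_cm = mL²/12 = 7.42 × 0.358²/12 = 0.07925 kg·m²; I = I_cm + md² = 0.07925 + 7.42 × 0.1790² = 0.3170 kg·m².
T = 2π√(0.3170/(7.42 × 1.36 × 0.1790)) = 2.63 s.

2.63 s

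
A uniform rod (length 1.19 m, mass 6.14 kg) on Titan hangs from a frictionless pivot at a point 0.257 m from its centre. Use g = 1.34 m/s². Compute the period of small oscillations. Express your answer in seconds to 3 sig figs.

For a physical pendulum T = 2π√(I/(mgd)), with d = 0.2570 m from pivot to centre of mass.
I_cm = mL²/12 = 6.14 × 1.19²/12 = 0.7246 kg·m²; I = I_cm + md² = 0.7246 + 6.14 × 0.2570² = 1.130 kg·m².
T = 2π√(1.130/(6.14 × 1.34 × 0.2570)) = 4.59 s.

4.59 s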